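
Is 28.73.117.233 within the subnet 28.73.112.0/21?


Subnet network: 28.73.112.0
Test IP AND mask: 28.73.112.0
Yes, 28.73.117.233 is in 28.73.112.0/21


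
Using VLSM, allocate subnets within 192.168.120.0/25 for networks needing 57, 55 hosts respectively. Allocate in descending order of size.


57 hosts -> /26 (62 usable): 192.168.120.0/26
55 hosts -> /26 (62 usable): 192.168.120.64/26
Allocation: 192.168.120.0/26 (57 hosts, 62 usable); 192.168.120.64/26 (55 hosts, 62 usable)


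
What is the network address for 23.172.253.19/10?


IP:   00010111.10101100.11111101.00010011
Mask: 11111111.11000000.00000000.00000000
AND operation:
Net:  00010111.10000000.00000000.00000000
Network: 23.128.0.0/10


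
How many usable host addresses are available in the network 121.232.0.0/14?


Host bits = 32 - 14 = 18
Total addresses = 2^18 = 262144
Usable = total - 2 (network and broadcast)
Usable hosts: 262142


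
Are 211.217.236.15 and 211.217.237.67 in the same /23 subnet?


Mask: 255.255.254.0
211.217.236.15 AND mask = 211.217.236.0
211.217.237.67 AND mask = 211.217.236.0
Yes, same subnet (211.217.236.0)


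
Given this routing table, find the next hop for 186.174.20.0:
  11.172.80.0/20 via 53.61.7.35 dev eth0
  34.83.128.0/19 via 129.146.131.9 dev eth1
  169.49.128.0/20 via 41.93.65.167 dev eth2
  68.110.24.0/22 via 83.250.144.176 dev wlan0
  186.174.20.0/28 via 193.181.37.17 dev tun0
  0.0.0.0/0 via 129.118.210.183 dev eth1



Longest prefix match for 186.174.20.0:
  /20 11.172.80.0: no
  /19 34.83.128.0: no
  /20 169.49.128.0: no
  /22 68.110.24.0: no
  /28 186.174.20.0: MATCH
  /0 0.0.0.0: MATCH
Selected: next-hop 193.181.37.17 via tun0 (matched /28)


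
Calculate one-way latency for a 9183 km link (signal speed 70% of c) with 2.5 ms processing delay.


Speed = 0.7 * 3e5 km/s = 210000 km/s
Propagation delay = 9183 / 210000 = 0.0437 s = 43.7286 ms
Processing delay = 2.5 ms
Total one-way latency = 46.2286 ms


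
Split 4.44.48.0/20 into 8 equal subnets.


New prefix = 20 + 3 = 23
Each subnet has 512 addresses
  4.44.48.0/23
  4.44.50.0/23
  4.44.52.0/23
  4.44.54.0/23
  4.44.56.0/23
  4.44.58.0/23
  4.44.60.0/23
  4.44.62.0/23
Subnets: 4.44.48.0/23, 4.44.50.0/23, 4.44.52.0/23, 4.44.54.0/23, 4.44.56.0/23, 4.44.58.0/23, 4.44.60.0/23, 4.44.62.0/23


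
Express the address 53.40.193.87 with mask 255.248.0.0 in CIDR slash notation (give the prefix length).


Binary: 11111111.11111000.00000000.00000000
Count leading 1s
Prefix: /13


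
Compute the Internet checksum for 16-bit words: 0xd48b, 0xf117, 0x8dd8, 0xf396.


Sum all words (with carry folding):
+ 0xd48b = 0xd48b
+ 0xf117 = 0xc5a3
+ 0x8dd8 = 0x537c
+ 0xf396 = 0x4713
One's complement: ~0x4713
Checksum = 0xb8ec


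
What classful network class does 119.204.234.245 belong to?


First octet: 119
Binary: 01110111
0xxxxxxx -> Class A (1-126)
Class A, default mask 255.0.0.0 (/8)


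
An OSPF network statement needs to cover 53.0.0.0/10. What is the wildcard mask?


Subnet mask: 255.192.0.0
Wildcard = 255.255.255.255 - subnet mask
255 - 255 = 0
255 - 192 = 63
255 - 0 = 255
255 - 0 = 255
Wildcard: 0.63.255.255


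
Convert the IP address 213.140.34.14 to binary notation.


213 = 11010101
140 = 10001100
34 = 00100010
14 = 00001110
Binary: 11010101.10001100.00100010.00001110


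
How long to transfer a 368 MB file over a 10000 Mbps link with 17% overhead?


Effective throughput = 10000 * (1 - 17/100) = 8300 Mbps
File size in Mb = 368 * 8 = 2944 Mb
Time = 2944 / 8300
Time = 0.3547 seconds


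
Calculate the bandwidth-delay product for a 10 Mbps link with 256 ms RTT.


BDP = bandwidth * RTT
= 10 Mbps * 256 ms
= 10 * 1e6 * 256 / 1000 bits
= 2560000 bits
= 320000 bytes
= 312.5 KB
BDP = 2560000 bits (320000 bytes)


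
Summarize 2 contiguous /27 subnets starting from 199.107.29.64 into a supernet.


Original prefix: /27
Number of subnets: 2 = 2^1
New prefix = 27 - 1 = 26
Supernet: 199.107.29.64/26


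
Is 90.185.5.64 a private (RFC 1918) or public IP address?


RFC 1918 private ranges:
  10.0.0.0/8 (10.0.0.0 - 10.255.255.255)
  172.16.0.0/12 (172.16.0.0 - 172.31.255.255)
  192.168.0.0/16 (192.168.0.0 - 192.168.255.255)
Public (not in any RFC 1918 range)


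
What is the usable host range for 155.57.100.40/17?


Network: 155.57.0.0
Broadcast: 155.57.127.255
First usable = network + 1
Last usable = broadcast - 1
Range: 155.57.0.1 to 155.57.127.254


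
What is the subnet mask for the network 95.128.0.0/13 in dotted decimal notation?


/13 means 13 network bits, 19 host bits
Binary: 11111111111110000000000000000000
Mask: 255.248.0.0


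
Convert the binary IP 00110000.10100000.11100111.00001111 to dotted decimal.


00110000 = 48
10100000 = 160
11100111 = 231
00001111 = 15
IP: 48.160.231.15


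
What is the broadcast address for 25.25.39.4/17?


Network: 25.25.0.0/17
Host bits = 15
Set all host bits to 1:
Broadcast: 25.25.127.255


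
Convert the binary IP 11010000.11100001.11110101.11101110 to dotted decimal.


11010000 = 208
11100001 = 225
11110101 = 245
11101110 = 238
IP: 208.225.245.238


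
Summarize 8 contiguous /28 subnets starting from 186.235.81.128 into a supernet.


Original prefix: /28
Number of subnets: 8 = 2^3
New prefix = 28 - 3 = 25
Supernet: 186.235.81.128/25


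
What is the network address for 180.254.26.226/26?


IP:   10110100.11111110.00011010.11100010
Mask: 11111111.11111111.11111111.11000000
AND operation:
Net:  10110100.11111110.00011010.11000000
Network: 180.254.26.192/26


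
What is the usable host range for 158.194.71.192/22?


Network: 158.194.68.0
Broadcast: 158.194.71.255
First usable = network + 1
Last usable = broadcast - 1
Range: 158.194.68.1 to 158.194.71.254


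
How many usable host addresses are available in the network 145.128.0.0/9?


Host bits = 32 - 9 = 23
Total addresses = 2^23 = 8388608
Usable = total - 2 (network and broadcast)
Usable hosts: 8388606


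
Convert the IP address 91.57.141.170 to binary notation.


91 = 01011011
57 = 00111001
141 = 10001101
170 = 10101010
Binary: 01011011.00111001.10001101.10101010


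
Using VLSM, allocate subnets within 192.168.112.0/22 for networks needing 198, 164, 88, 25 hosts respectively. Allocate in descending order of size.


198 hosts -> /24 (254 usable): 192.168.112.0/24
164 hosts -> /24 (254 usable): 192.168.113.0/24
88 hosts -> /25 (126 usable): 192.168.114.0/25
25 hosts -> /27 (30 usable): 192.168.114.128/27
Allocation: 192.168.112.0/24 (198 hosts, 254 usable); 192.168.113.0/24 (164 hosts, 254 usable); 192.168.114.0/25 (88 hosts, 126 usable); 192.168.114.128/27 (25 hosts, 30 usable)


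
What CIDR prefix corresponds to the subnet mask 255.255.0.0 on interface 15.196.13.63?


Binary: 11111111.11111111.00000000.00000000
Count leading 1s
Prefix: /16


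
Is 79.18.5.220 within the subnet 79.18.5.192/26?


Subnet network: 79.18.5.192
Test IP AND mask: 79.18.5.192
Yes, 79.18.5.220 is in 79.18.5.192/26


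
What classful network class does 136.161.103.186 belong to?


First octet: 136
Binary: 10001000
10xxxxxx -> Class B (128-191)
Class B, default mask 255.255.0.0 (/16)


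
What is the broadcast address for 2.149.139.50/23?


Network: 2.149.138.0/23
Host bits = 9
Set all host bits to 1:
Broadcast: 2.149.139.255


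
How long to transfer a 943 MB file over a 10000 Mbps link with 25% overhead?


Effective throughput = 10000 * (1 - 25/100) = 7500 Mbps
File size in Mb = 943 * 8 = 7544 Mb
Time = 7544 / 7500
Time = 1.0059 seconds


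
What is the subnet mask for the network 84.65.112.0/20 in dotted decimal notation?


/20 means 20 network bits, 12 host bits
Binary: 11111111111111111111000000000000
Mask: 255.255.240.0


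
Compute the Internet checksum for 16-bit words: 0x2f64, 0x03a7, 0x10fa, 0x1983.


Sum all words (with carry folding):
+ 0x2f64 = 0x2f64
+ 0x03a7 = 0x330b
+ 0x10fa = 0x4405
+ 0x1983 = 0x5d88
One's complement: ~0x5d88
Checksum = 0xa277


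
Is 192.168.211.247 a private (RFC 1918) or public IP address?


RFC 1918 private ranges:
  10.0.0.0/8 (10.0.0.0 - 10.255.255.255)
  172.16.0.0/12 (172.16.0.0 - 172.31.255.255)
  192.168.0.0/16 (192.168.0.0 - 192.168.255.255)
Private (in 192.168.0.0/16)


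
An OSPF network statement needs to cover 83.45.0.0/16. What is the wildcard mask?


Subnet mask: 255.255.0.0
Wildcard = 255.255.255.255 - subnet mask
255 - 255 = 0
255 - 255 = 0
255 - 0 = 255
255 - 0 = 255
Wildcard: 0.0.255.255


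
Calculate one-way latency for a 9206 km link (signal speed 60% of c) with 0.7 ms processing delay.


Speed = 0.6 * 3e5 km/s = 180000 km/s
Propagation delay = 9206 / 180000 = 0.0511 s = 51.1444 ms
Processing delay = 0.7 ms
Total one-way latency = 51.8444 ms


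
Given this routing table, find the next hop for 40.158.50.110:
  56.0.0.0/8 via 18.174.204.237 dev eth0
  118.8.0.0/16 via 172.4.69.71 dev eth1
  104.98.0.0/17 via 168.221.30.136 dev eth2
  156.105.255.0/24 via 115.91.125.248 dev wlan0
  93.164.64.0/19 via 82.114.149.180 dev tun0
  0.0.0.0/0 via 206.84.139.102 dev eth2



Longest prefix match for 40.158.50.110:
  /8 56.0.0.0: no
  /16 118.8.0.0: no
  /17 104.98.0.0: no
  /24 156.105.255.0: no
  /19 93.164.64.0: no
  /0 0.0.0.0: MATCH
Selected: next-hop 206.84.139.102 via eth2 (matched /0)


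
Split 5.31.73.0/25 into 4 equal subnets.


New prefix = 25 + 2 = 27
Each subnet has 32 addresses
  5.31.73.0/27
  5.31.73.32/27
  5.31.73.64/27
  5.31.73.96/27
Subnets: 5.31.73.0/27, 5.31.73.32/27, 5.31.73.64/27, 5.31.73.96/27


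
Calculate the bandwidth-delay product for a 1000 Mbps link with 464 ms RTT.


BDP = bandwidth * RTT
= 1000 Mbps * 464 ms
= 1000 * 1e6 * 464 / 1000 bits
= 464000000 bits
= 58000000 bytes
= 56640.625 KB
BDP = 464000000 bits (58000000 bytes)


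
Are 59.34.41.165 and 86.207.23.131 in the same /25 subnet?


Mask: 255.255.255.128
59.34.41.165 AND mask = 59.34.41.128
86.207.23.131 AND mask = 86.207.23.128
No, different subnets (59.34.41.128 vs 86.207.23.128)


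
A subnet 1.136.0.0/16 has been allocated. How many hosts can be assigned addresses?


Host bits = 32 - 16 = 16
Total addresses = 2^16 = 65536
Usable = total - 2 (network and broadcast)
Usable hosts: 65534


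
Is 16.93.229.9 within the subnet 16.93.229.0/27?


Subnet network: 16.93.229.0
Test IP AND mask: 16.93.229.0
Yes, 16.93.229.9 is in 16.93.229.0/27


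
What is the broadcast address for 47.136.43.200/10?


Network: 47.128.0.0/10
Host bits = 22
Set all host bits to 1:
Broadcast: 47.191.255.255


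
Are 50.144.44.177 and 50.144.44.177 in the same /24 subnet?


Mask: 255.255.255.0
50.144.44.177 AND mask = 50.144.44.0
50.144.44.177 AND mask = 50.144.44.0
Yes, same subnet (50.144.44.0)


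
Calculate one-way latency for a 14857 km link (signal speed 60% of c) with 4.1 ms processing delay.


Speed = 0.6 * 3e5 km/s = 180000 km/s
Propagation delay = 14857 / 180000 = 0.0825 s = 82.5389 ms
Processing delay = 4.1 ms
Total one-way latency = 86.6389 ms


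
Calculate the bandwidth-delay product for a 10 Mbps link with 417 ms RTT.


BDP = bandwidth * RTT
= 10 Mbps * 417 ms
= 10 * 1e6 * 417 / 1000 bits
= 4170000 bits
= 521250 bytes
= 509.0332 KB
BDP = 4170000 bits (521250 bytes)


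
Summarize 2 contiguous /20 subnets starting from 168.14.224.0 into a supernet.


Original prefix: /20
Number of subnets: 2 = 2^1
New prefix = 20 - 1 = 19
Supernet: 168.14.224.0/19


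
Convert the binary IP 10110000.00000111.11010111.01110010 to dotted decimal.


10110000 = 176
00000111 = 7
11010111 = 215
01110010 = 114
IP: 176.7.215.114


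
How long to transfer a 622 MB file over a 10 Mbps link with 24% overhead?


Effective throughput = 10 * (1 - 24/100) = 7.6 Mbps
File size in Mb = 622 * 8 = 4976 Mb
Time = 4976 / 7.6
Time = 654.7368 seconds


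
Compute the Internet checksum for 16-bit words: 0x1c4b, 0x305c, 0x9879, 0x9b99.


Sum all words (with carry folding):
+ 0x1c4b = 0x1c4b
+ 0x305c = 0x4ca7
+ 0x9879 = 0xe520
+ 0x9b99 = 0x80ba
One's complement: ~0x80ba
Checksum = 0x7f45


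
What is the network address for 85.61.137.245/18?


IP:   01010101.00111101.10001001.11110101
Mask: 11111111.11111111.11000000.00000000
AND operation:
Net:  01010101.00111101.10000000.00000000
Network: 85.61.128.0/18


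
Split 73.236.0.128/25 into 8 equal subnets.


New prefix = 25 + 3 = 28
Each subnet has 16 addresses
  73.236.0.128/28
  73.236.0.144/28
  73.236.0.160/28
  73.236.0.176/28
  73.236.0.192/28
  73.236.0.208/28
  73.236.0.224/28
  73.236.0.240/28
Subnets: 73.236.0.128/28, 73.236.0.144/28, 73.236.0.160/28, 73.236.0.176/28, 73.236.0.192/28, 73.236.0.208/28, 73.236.0.224/28, 73.236.0.240/28


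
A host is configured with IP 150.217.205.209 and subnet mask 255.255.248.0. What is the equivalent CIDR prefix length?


Binary: 11111111.11111111.11111000.00000000
Count leading 1s
Prefix: /21


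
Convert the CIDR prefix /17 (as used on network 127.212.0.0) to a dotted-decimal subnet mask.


/17 means 17 network bits, 15 host bits
Binary: 11111111111111111000000000000000
Mask: 255.255.128.0


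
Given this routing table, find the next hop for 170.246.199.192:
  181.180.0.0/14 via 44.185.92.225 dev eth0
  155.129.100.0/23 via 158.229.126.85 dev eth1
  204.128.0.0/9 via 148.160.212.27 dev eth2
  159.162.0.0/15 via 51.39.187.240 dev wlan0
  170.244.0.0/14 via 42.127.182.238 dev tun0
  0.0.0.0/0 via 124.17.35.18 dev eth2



Longest prefix match for 170.246.199.192:
  /14 181.180.0.0: no
  /23 155.129.100.0: no
  /9 204.128.0.0: no
  /15 159.162.0.0: no
  /14 170.244.0.0: MATCH
  /0 0.0.0.0: MATCH
Selected: next-hop 42.127.182.238 via tun0 (matched /14)


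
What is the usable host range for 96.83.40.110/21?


Network: 96.83.40.0
Broadcast: 96.83.47.255
First usable = network + 1
Last usable = broadcast - 1
Range: 96.83.40.1 to 96.83.47.254


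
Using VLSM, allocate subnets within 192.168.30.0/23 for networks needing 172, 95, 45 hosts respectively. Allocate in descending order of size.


172 hosts -> /24 (254 usable): 192.168.30.0/24
95 hosts -> /25 (126 usable): 192.168.31.0/25
45 hosts -> /26 (62 usable): 192.168.31.128/26
Allocation: 192.168.30.0/24 (172 hosts, 254 usable); 192.168.31.0/25 (95 hosts, 126 usable); 192.168.31.128/26 (45 hosts, 62 usable)


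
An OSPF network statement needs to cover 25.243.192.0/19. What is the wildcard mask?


Subnet mask: 255.255.224.0
Wildcard = 255.255.255.255 - subnet mask
255 - 255 = 0
255 - 255 = 0
255 - 224 = 31
255 - 0 = 255
Wildcard: 0.0.31.255


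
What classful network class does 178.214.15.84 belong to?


First octet: 178
Binary: 10110010
10xxxxxx -> Class B (128-191)
Class B, default mask 255.255.0.0 (/16)


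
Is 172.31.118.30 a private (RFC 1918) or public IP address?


RFC 1918 private ranges:
  10.0.0.0/8 (10.0.0.0 - 10.255.255.255)
  172.16.0.0/12 (172.16.0.0 - 172.31.255.255)
  192.168.0.0/16 (192.168.0.0 - 192.168.255.255)
Private (in 172.16.0.0/12)


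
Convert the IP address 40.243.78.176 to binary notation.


40 = 00101000
243 = 11110011
78 = 01001110
176 = 10110000
Binary: 00101000.11110011.01001110.10110000


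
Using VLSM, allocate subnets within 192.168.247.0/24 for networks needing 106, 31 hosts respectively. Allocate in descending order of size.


106 hosts -> /25 (126 usable): 192.168.247.0/25
31 hosts -> /26 (62 usable): 192.168.247.128/26
Allocation: 192.168.247.0/25 (106 hosts, 126 usable); 192.168.247.128/26 (31 hosts, 62 usable)


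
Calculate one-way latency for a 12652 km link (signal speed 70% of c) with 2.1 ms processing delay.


Speed = 0.7 * 3e5 km/s = 210000 km/s
Propagation delay = 12652 / 210000 = 0.0602 s = 60.2476 ms
Processing delay = 2.1 ms
Total one-way latency = 62.3476 ms


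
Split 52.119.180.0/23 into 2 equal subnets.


New prefix = 23 + 1 = 24
Each subnet has 256 addresses
  52.119.180.0/24
  52.119.181.0/24
Subnets: 52.119.180.0/24, 52.119.181.0/24


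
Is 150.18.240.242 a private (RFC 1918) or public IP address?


RFC 1918 private ranges:
  10.0.0.0/8 (10.0.0.0 - 10.255.255.255)
  172.16.0.0/12 (172.16.0.0 - 172.31.255.255)
  192.168.0.0/16 (192.168.0.0 - 192.168.255.255)
Public (not in any RFC 1918 range)


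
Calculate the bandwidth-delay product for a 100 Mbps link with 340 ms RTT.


BDP = bandwidth * RTT
= 100 Mbps * 340 ms
= 100 * 1e6 * 340 / 1000 bits
= 34000000 bits
= 4250000 bytes
= 4150.3906 KB
BDP = 34000000 bits (4250000 bytes)


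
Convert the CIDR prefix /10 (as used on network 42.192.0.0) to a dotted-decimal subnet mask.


/10 means 10 network bits, 22 host bits
Binary: 11111111110000000000000000000000
Mask: 255.192.0.0


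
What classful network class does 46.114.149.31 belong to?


First octet: 46
Binary: 00101110
0xxxxxxx -> Class A (1-126)
Class A, default mask 255.0.0.0 (/8)


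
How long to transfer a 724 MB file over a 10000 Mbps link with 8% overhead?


Effective throughput = 10000 * (1 - 8/100) = 9200 Mbps
File size in Mb = 724 * 8 = 5792 Mb
Time = 5792 / 9200
Time = 0.6296 seconds


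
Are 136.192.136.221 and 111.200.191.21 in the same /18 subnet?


Mask: 255.255.192.0
136.192.136.221 AND mask = 136.192.128.0
111.200.191.21 AND mask = 111.200.128.0
No, different subnets (136.192.128.0 vs 111.200.128.0)


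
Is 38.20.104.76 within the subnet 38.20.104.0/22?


Subnet network: 38.20.104.0
Test IP AND mask: 38.20.104.0
Yes, 38.20.104.76 is in 38.20.104.0/22


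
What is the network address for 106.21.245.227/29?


IP:   01101010.00010101.11110101.11100011
Mask: 11111111.11111111.11111111.11111000
AND operation:
Net:  01101010.00010101.11110101.11100000
Network: 106.21.245.224/29


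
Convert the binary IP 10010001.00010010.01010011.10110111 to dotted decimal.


10010001 = 145
00010010 = 18
01010011 = 83
10110111 = 183
IP: 145.18.83.183


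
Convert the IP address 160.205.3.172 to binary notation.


160 = 10100000
205 = 11001101
3 = 00000011
172 = 10101100
Binary: 10100000.11001101.00000011.10101100


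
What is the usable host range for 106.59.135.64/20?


Network: 106.59.128.0
Broadcast: 106.59.143.255
First usable = network + 1
Last usable = broadcast - 1
Range: 106.59.128.1 to 106.59.143.254


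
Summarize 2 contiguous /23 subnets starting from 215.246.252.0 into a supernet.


Original prefix: /23
Number of subnets: 2 = 2^1
New prefix = 23 - 1 = 22
Supernet: 215.246.252.0/22


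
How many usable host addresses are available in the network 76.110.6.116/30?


Host bits = 32 - 30 = 2
Total addresses = 2^2 = 4
Usable = total - 2 (network and broadcast)
Usable hosts: 2


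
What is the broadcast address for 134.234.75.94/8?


Network: 134.0.0.0/8
Host bits = 24
Set all host bits to 1:
Broadcast: 134.255.255.255


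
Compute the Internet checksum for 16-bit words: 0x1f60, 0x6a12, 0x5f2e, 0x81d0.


Sum all words (with carry folding):
+ 0x1f60 = 0x1f60
+ 0x6a12 = 0x8972
+ 0x5f2e = 0xe8a0
+ 0x81d0 = 0x6a71
One's complement: ~0x6a71
Checksum = 0x958e


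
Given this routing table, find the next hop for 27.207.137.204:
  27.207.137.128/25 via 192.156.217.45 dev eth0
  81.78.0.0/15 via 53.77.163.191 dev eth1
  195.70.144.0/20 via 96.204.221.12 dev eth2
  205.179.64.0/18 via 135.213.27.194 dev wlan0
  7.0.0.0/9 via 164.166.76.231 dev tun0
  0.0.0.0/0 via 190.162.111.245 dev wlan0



Longest prefix match for 27.207.137.204:
  /25 27.207.137.128: MATCH
  /15 81.78.0.0: no
  /20 195.70.144.0: no
  /18 205.179.64.0: no
  /9 7.0.0.0: no
  /0 0.0.0.0: MATCH
Selected: next-hop 192.156.217.45 via eth0 (matched /25)


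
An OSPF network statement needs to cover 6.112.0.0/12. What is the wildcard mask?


Subnet mask: 255.240.0.0
Wildcard = 255.255.255.255 - subnet mask
255 - 255 = 0
255 - 240 = 15
255 - 0 = 255
255 - 0 = 255
Wildcard: 0.15.255.255


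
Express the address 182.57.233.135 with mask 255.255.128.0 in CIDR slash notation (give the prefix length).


Binary: 11111111.11111111.10000000.00000000
Count leading 1s
Prefix: /17


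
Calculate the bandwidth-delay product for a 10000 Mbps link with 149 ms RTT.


BDP = bandwidth * RTT
= 10000 Mbps * 149 ms
= 10000 * 1e6 * 149 / 1000 bits
= 1490000000 bits
= 186250000 bytes
= 181884.7656 KB
BDP = 1490000000 bits (186250000 bytes)


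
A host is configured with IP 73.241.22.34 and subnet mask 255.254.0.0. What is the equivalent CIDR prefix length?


Binary: 11111111.11111110.00000000.00000000
Count leading 1s
Prefix: /15


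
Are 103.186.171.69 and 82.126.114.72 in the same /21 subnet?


Mask: 255.255.248.0
103.186.171.69 AND mask = 103.186.168.0
82.126.114.72 AND mask = 82.126.112.0
No, different subnets (103.186.168.0 vs 82.126.112.0)


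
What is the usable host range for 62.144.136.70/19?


Network: 62.144.128.0
Broadcast: 62.144.159.255
First usable = network + 1
Last usable = broadcast - 1
Range: 62.144.128.1 to 62.144.159.254


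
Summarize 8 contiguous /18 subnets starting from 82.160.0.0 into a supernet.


Original prefix: /18
Number of subnets: 8 = 2^3
New prefix = 18 - 3 = 15
Supernet: 82.160.0.0/15


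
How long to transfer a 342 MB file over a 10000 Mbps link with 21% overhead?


Effective throughput = 10000 * (1 - 21/100) = 7900 Mbps
File size in Mb = 342 * 8 = 2736 Mb
Time = 2736 / 7900
Time = 0.3463 seconds


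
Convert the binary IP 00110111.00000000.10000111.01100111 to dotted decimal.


00110111 = 55
00000000 = 0
10000111 = 135
01100111 = 103
IP: 55.0.135.103


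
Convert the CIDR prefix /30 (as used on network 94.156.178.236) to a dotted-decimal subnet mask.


/30 means 30 network bits, 2 host bits
Binary: 11111111111111111111111111111100
Mask: 255.255.255.252


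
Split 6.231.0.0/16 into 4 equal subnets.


New prefix = 16 + 2 = 18
Each subnet has 16384 addresses
  6.231.0.0/18
  6.231.64.0/18
  6.231.128.0/18
  6.231.192.0/18
Subnets: 6.231.0.0/18, 6.231.64.0/18, 6.231.128.0/18, 6.231.192.0/18


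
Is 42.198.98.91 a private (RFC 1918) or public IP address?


RFC 1918 private ranges:
  10.0.0.0/8 (10.0.0.0 - 10.255.255.255)
  172.16.0.0/12 (172.16.0.0 - 172.31.255.255)
  192.168.0.0/16 (192.168.0.0 - 192.168.255.255)
Public (not in any RFC 1918 range)


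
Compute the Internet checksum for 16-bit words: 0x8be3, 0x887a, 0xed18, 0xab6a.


Sum all words (with carry folding):
+ 0x8be3 = 0x8be3
+ 0x887a = 0x145e
+ 0xed18 = 0x0177
+ 0xab6a = 0xace1
One's complement: ~0xace1
Checksum = 0x531e


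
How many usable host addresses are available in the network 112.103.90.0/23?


Host bits = 32 - 23 = 9
Total addresses = 2^9 = 512
Usable = total - 2 (network and broadcast)
Usable hosts: 510


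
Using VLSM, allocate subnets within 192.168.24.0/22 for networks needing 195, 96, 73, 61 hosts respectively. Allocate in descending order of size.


195 hosts -> /24 (254 usable): 192.168.24.0/24
96 hosts -> /25 (126 usable): 192.168.25.0/25
73 hosts -> /25 (126 usable): 192.168.25.128/25
61 hosts -> /26 (62 usable): 192.168.26.0/26
Allocation: 192.168.24.0/24 (195 hosts, 254 usable); 192.168.25.0/25 (96 hosts, 126 usable); 192.168.25.128/25 (73 hosts, 126 usable); 192.168.26.0/26 (61 hosts, 62 usable)


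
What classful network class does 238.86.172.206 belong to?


First octet: 238
Binary: 11101110
1110xxxx -> Class D (224-239)
Class D (multicast), default mask N/A


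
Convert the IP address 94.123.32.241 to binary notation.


94 = 01011110
123 = 01111011
32 = 00100000
241 = 11110001
Binary: 01011110.01111011.00100000.11110001


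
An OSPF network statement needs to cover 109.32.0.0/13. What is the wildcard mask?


Subnet mask: 255.248.0.0
Wildcard = 255.255.255.255 - subnet mask
255 - 255 = 0
255 - 248 = 7
255 - 0 = 255
255 - 0 = 255
Wildcard: 0.7.255.255


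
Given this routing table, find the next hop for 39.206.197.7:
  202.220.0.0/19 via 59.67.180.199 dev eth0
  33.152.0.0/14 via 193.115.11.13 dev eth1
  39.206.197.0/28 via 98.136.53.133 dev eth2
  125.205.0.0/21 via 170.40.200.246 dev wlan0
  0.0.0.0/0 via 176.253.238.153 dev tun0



Longest prefix match for 39.206.197.7:
  /19 202.220.0.0: no
  /14 33.152.0.0: no
  /28 39.206.197.0: MATCH
  /21 125.205.0.0: no
  /0 0.0.0.0: MATCH
Selected: next-hop 98.136.53.133 via eth2 (matched /28)


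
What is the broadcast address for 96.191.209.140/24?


Network: 96.191.209.0/24
Host bits = 8
Set all host bits to 1:
Broadcast: 96.191.209.255


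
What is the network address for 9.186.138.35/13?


IP:   00001001.10111010.10001010.00100011
Mask: 11111111.11111000.00000000.00000000
AND operation:
Net:  00001001.10111000.00000000.00000000
Network: 9.184.0.0/13


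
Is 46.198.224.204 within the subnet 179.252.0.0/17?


Subnet network: 179.252.0.0
Test IP AND mask: 46.198.128.0
No, 46.198.224.204 is not in 179.252.0.0/17


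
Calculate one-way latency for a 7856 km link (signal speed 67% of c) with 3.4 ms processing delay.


Speed = 0.67 * 3e5 km/s = 201000 km/s
Propagation delay = 7856 / 201000 = 0.0391 s = 39.0846 ms
Processing delay = 3.4 ms
Total one-way latency = 42.4846 ms


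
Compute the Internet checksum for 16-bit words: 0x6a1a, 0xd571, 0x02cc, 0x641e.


Sum all words (with carry folding):
+ 0x6a1a = 0x6a1a
+ 0xd571 = 0x3f8c
+ 0x02cc = 0x4258
+ 0x641e = 0xa676
One's complement: ~0xa676
Checksum = 0x5989


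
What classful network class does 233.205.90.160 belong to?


First octet: 233
Binary: 11101001
1110xxxx -> Class D (224-239)
Class D (multicast), default mask N/A


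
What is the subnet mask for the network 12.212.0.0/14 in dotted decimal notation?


/14 means 14 network bits, 18 host bits
Binary: 11111111111111000000000000000000
Mask: 255.252.0.0


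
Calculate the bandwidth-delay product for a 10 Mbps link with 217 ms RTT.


BDP = bandwidth * RTT
= 10 Mbps * 217 ms
= 10 * 1e6 * 217 / 1000 bits
= 2170000 bits
= 271250 bytes
= 264.8926 KB
BDP = 2170000 bits (271250 bytes)


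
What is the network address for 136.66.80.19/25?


IP:   10001000.01000010.01010000.00010011
Mask: 11111111.11111111.11111111.10000000
AND operation:
Net:  10001000.01000010.01010000.00000000
Network: 136.66.80.0/25


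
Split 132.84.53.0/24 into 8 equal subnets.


New prefix = 24 + 3 = 27
Each subnet has 32 addresses
  132.84.53.0/27
  132.84.53.32/27
  132.84.53.64/27
  132.84.53.96/27
  132.84.53.128/27
  132.84.53.160/27
  132.84.53.192/27
  132.84.53.224/27
Subnets: 132.84.53.0/27, 132.84.53.32/27, 132.84.53.64/27, 132.84.53.96/27, 132.84.53.128/27, 132.84.53.160/27, 132.84.53.192/27, 132.84.53.224/27


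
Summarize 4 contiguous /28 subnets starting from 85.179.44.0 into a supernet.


Original prefix: /28
Number of subnets: 4 = 2^2
New prefix = 28 - 2 = 26
Supernet: 85.179.44.0/26


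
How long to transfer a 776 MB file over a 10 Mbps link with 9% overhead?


Effective throughput = 10 * (1 - 9/100) = 9.1 Mbps
File size in Mb = 776 * 8 = 6208 Mb
Time = 6208 / 9.1
Time = 682.1978 seconds


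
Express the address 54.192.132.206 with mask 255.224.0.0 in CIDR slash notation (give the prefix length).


Binary: 11111111.11100000.00000000.00000000
Count leading 1s
Prefix: /11


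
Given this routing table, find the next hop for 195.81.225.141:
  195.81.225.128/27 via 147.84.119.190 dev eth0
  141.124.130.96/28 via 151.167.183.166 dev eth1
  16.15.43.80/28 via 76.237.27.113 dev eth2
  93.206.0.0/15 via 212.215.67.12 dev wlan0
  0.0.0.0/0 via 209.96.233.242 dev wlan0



Longest prefix match for 195.81.225.141:
  /27 195.81.225.128: MATCH
  /28 141.124.130.96: no
  /28 16.15.43.80: no
  /15 93.206.0.0: no
  /0 0.0.0.0: MATCH
Selected: next-hop 147.84.119.190 via eth0 (matched /27)


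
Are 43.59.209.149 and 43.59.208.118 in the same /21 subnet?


Mask: 255.255.248.0
43.59.209.149 AND mask = 43.59.208.0
43.59.208.118 AND mask = 43.59.208.0
Yes, same subnet (43.59.208.0)


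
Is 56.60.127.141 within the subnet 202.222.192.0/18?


Subnet network: 202.222.192.0
Test IP AND mask: 56.60.64.0
No, 56.60.127.141 is not in 202.222.192.0/18


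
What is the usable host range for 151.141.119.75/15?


Network: 151.140.0.0
Broadcast: 151.141.255.255
First usable = network + 1
Last usable = broadcast - 1
Range: 151.140.0.1 to 151.141.255.254


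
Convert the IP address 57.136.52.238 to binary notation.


57 = 00111001
136 = 10001000
52 = 00110100
238 = 11101110
Binary: 00111001.10001000.00110100.11101110


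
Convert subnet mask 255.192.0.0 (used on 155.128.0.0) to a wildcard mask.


Subnet mask: 255.192.0.0
Wildcard = 255.255.255.255 - subnet mask
255 - 255 = 0
255 - 192 = 63
255 - 0 = 255
255 - 0 = 255
Wildcard: 0.63.255.255


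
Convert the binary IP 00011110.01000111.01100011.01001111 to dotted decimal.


00011110 = 30
01000111 = 71
01100011 = 99
01001111 = 79
IP: 30.71.99.79


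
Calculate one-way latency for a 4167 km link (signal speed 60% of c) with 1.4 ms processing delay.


Speed = 0.6 * 3e5 km/s = 180000 km/s
Propagation delay = 4167 / 180000 = 0.0232 s = 23.15 ms
Processing delay = 1.4 ms
Total one-way latency = 24.55 ms


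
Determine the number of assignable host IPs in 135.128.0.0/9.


Host bits = 32 - 9 = 23
Total addresses = 2^23 = 8388608
Usable = total - 2 (network and broadcast)
Usable hosts: 8388606


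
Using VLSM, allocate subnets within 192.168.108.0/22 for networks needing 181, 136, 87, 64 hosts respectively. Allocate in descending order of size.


181 hosts -> /24 (254 usable): 192.168.108.0/24
136 hosts -> /24 (254 usable): 192.168.109.0/24
87 hosts -> /25 (126 usable): 192.168.110.0/25
64 hosts -> /25 (126 usable): 192.168.110.128/25
Allocation: 192.168.108.0/24 (181 hosts, 254 usable); 192.168.109.0/24 (136 hosts, 254 usable); 192.168.110.0/25 (87 hosts, 126 usable); 192.168.110.128/25 (64 hosts, 126 usable)


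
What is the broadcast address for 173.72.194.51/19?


Network: 173.72.192.0/19
Host bits = 13
Set all host bits to 1:
Broadcast: 173.72.223.255


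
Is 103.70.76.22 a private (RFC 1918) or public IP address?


RFC 1918 private ranges:
  10.0.0.0/8 (10.0.0.0 - 10.255.255.255)
  172.16.0.0/12 (172.16.0.0 - 172.31.255.255)
  192.168.0.0/16 (192.168.0.0 - 192.168.255.255)
Public (not in any RFC 1918 range)


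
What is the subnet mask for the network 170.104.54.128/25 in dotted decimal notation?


/25 means 25 network bits, 7 host bits
Binary: 11111111111111111111111110000000
Mask: 255.255.255.128


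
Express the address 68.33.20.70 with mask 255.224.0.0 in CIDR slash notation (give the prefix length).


Binary: 11111111.11100000.00000000.00000000
Count leading 1s
Prefix: /11


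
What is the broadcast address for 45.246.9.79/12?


Network: 45.240.0.0/12
Host bits = 20
Set all host bits to 1:
Broadcast: 45.255.255.255


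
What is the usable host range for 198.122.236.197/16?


Network: 198.122.0.0
Broadcast: 198.122.255.255
First usable = network + 1
Last usable = broadcast - 1
Range: 198.122.0.1 to 198.122.255.254


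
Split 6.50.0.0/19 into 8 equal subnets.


New prefix = 19 + 3 = 22
Each subnet has 1024 addresses
  6.50.0.0/22
  6.50.4.0/22
  6.50.8.0/22
  6.50.12.0/22
  6.50.16.0/22
  6.50.20.0/22
  6.50.24.0/22
  6.50.28.0/22
Subnets: 6.50.0.0/22, 6.50.4.0/22, 6.50.8.0/22, 6.50.12.0/22, 6.50.16.0/22, 6.50.20.0/22, 6.50.24.0/22, 6.50.28.0/22


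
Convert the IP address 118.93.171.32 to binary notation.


118 = 01110110
93 = 01011101
171 = 10101011
32 = 00100000
Binary: 01110110.01011101.10101011.00100000


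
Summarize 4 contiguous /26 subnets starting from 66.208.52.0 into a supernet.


Original prefix: /26
Number of subnets: 4 = 2^2
New prefix = 26 - 2 = 24
Supernet: 66.208.52.0/24


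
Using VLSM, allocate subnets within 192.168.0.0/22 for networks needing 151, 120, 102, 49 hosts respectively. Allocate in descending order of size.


151 hosts -> /24 (254 usable): 192.168.0.0/24
120 hosts -> /25 (126 usable): 192.168.1.0/25
102 hosts -> /25 (126 usable): 192.168.1.128/25
49 hosts -> /26 (62 usable): 192.168.2.0/26
Allocation: 192.168.0.0/24 (151 hosts, 254 usable); 192.168.1.0/25 (120 hosts, 126 usable); 192.168.1.128/25 (102 hosts, 126 usable); 192.168.2.0/26 (49 hosts, 62 usable)


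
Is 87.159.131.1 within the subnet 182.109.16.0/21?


Subnet network: 182.109.16.0
Test IP AND mask: 87.159.128.0
No, 87.159.131.1 is not in 182.109.16.0/21


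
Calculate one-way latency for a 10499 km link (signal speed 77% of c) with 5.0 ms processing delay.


Speed = 0.77 * 3e5 km/s = 231000 km/s
Propagation delay = 10499 / 231000 = 0.0455 s = 45.4502 ms
Processing delay = 5.0 ms
Total one-way latency = 50.4502 ms


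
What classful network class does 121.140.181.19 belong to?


First octet: 121
Binary: 01111001
0xxxxxxx -> Class A (1-126)
Class A, default mask 255.0.0.0 (/8)


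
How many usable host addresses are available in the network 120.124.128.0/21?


Host bits = 32 - 21 = 11
Total addresses = 2^11 = 2048
Usable = total - 2 (network and broadcast)
Usable hosts: 2046


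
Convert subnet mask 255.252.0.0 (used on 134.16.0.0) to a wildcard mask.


Subnet mask: 255.252.0.0
Wildcard = 255.255.255.255 - subnet mask
255 - 255 = 0
255 - 252 = 3
255 - 0 = 255
255 - 0 = 255
Wildcard: 0.3.255.255


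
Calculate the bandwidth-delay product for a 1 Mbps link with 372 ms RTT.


BDP = bandwidth * RTT
= 1 Mbps * 372 ms
= 1 * 1e6 * 372 / 1000 bits
= 372000 bits
= 46500 bytes
= 45.4102 KB
BDP = 372000 bits (46500 bytes)


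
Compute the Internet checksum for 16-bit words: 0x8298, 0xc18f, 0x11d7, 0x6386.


Sum all words (with carry folding):
+ 0x8298 = 0x8298
+ 0xc18f = 0x4428
+ 0x11d7 = 0x55ff
+ 0x6386 = 0xb985
One's complement: ~0xb985
Checksum = 0x467a


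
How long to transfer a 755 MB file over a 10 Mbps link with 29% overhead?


Effective throughput = 10 * (1 - 29/100) = 7.1 Mbps
File size in Mb = 755 * 8 = 6040 Mb
Time = 6040 / 7.1
Time = 850.7042 seconds


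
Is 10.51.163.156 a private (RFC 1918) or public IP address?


RFC 1918 private ranges:
  10.0.0.0/8 (10.0.0.0 - 10.255.255.255)
  172.16.0.0/12 (172.16.0.0 - 172.31.255.255)
  192.168.0.0/16 (192.168.0.0 - 192.168.255.255)
Private (in 10.0.0.0/8)


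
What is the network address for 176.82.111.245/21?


IP:   10110000.01010010.01101111.11110101
Mask: 11111111.11111111.11111000.00000000
AND operation:
Net:  10110000.01010010.01101000.00000000
Network: 176.82.104.0/21


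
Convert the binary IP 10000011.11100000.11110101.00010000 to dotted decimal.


10000011 = 131
11100000 = 224
11110101 = 245
00010000 = 16
IP: 131.224.245.16


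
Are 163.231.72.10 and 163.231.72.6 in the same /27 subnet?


Mask: 255.255.255.224
163.231.72.10 AND mask = 163.231.72.0
163.231.72.6 AND mask = 163.231.72.0
Yes, same subnet (163.231.72.0)


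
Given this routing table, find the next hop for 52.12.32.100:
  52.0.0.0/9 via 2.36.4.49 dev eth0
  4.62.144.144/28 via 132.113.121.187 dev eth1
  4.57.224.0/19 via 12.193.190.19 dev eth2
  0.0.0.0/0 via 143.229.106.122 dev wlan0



Longest prefix match for 52.12.32.100:
  /9 52.0.0.0: MATCH
  /28 4.62.144.144: no
  /19 4.57.224.0: no
  /0 0.0.0.0: MATCH
Selected: next-hop 2.36.4.49 via eth0 (matched /9)


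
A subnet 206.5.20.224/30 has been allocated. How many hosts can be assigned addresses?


Host bits = 32 - 30 = 2
Total addresses = 2^2 = 4
Usable = total - 2 (network and broadcast)
Usable hosts: 2


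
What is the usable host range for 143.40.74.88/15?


Network: 143.40.0.0
Broadcast: 143.41.255.255
First usable = network + 1
Last usable = broadcast - 1
Range: 143.40.0.1 to 143.41.255.254


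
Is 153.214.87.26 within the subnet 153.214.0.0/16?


Subnet network: 153.214.0.0
Test IP AND mask: 153.214.0.0
Yes, 153.214.87.26 is in 153.214.0.0/16


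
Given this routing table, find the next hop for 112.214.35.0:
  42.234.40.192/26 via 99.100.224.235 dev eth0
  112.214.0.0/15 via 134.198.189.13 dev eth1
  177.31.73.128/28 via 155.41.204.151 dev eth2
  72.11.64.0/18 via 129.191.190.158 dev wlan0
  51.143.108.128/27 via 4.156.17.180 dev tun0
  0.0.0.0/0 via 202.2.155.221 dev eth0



Longest prefix match for 112.214.35.0:
  /26 42.234.40.192: no
  /15 112.214.0.0: MATCH
  /28 177.31.73.128: no
  /18 72.11.64.0: no
  /27 51.143.108.128: no
  /0 0.0.0.0: MATCH
Selected: next-hop 134.198.189.13 via eth1 (matched /15)


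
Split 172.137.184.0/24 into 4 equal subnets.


New prefix = 24 + 2 = 26
Each subnet has 64 addresses
  172.137.184.0/26
  172.137.184.64/26
  172.137.184.128/26
  172.137.184.192/26
Subnets: 172.137.184.0/26, 172.137.184.64/26, 172.137.184.128/26, 172.137.184.192/26


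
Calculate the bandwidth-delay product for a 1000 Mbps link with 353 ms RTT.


BDP = bandwidth * RTT
= 1000 Mbps * 353 ms
= 1000 * 1e6 * 353 / 1000 bits
= 353000000 bits
= 44125000 bytes
= 43090.8203 KB
BDP = 353000000 bits (44125000 bytes)


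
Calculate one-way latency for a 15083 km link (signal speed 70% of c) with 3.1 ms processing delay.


Speed = 0.7 * 3e5 km/s = 210000 km/s
Propagation delay = 15083 / 210000 = 0.0718 s = 71.8238 ms
Processing delay = 3.1 ms
Total one-way latency = 74.9238 ms


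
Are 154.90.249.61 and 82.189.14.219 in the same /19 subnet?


Mask: 255.255.224.0
154.90.249.61 AND mask = 154.90.224.0
82.189.14.219 AND mask = 82.189.0.0
No, different subnets (154.90.224.0 vs 82.189.0.0)


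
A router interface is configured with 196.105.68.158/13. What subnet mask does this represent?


/13 means 13 network bits, 19 host bits
Binary: 11111111111110000000000000000000
Mask: 255.248.0.0


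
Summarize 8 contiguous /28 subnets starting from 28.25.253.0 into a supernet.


Original prefix: /28
Number of subnets: 8 = 2^3
New prefix = 28 - 3 = 25
Supernet: 28.25.253.0/25


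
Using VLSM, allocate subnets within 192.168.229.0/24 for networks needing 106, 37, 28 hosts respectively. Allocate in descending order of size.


106 hosts -> /25 (126 usable): 192.168.229.0/25
37 hosts -> /26 (62 usable): 192.168.229.128/26
28 hosts -> /27 (30 usable): 192.168.229.192/27
Allocation: 192.168.229.0/25 (106 hosts, 126 usable); 192.168.229.128/26 (37 hosts, 62 usable); 192.168.229.192/27 (28 hosts, 30 usable)


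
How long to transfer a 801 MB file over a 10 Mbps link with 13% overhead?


Effective throughput = 10 * (1 - 13/100) = 8.7 Mbps
File size in Mb = 801 * 8 = 6408 Mb
Time = 6408 / 8.7
Time = 736.5517 seconds


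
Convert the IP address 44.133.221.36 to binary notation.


44 = 00101100
133 = 10000101
221 = 11011101
36 = 00100100
Binary: 00101100.10000101.11011101.00100100


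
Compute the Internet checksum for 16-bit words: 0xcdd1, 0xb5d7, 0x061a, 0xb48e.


Sum all words (with carry folding):
+ 0xcdd1 = 0xcdd1
+ 0xb5d7 = 0x83a9
+ 0x061a = 0x89c3
+ 0xb48e = 0x3e52
One's complement: ~0x3e52
Checksum = 0xc1ad


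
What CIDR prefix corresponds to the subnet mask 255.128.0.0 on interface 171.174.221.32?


Binary: 11111111.10000000.00000000.00000000
Count leading 1s
Prefix: /9


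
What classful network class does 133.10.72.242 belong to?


First octet: 133
Binary: 10000101
10xxxxxx -> Class B (128-191)
Class B, default mask 255.255.0.0 (/16)


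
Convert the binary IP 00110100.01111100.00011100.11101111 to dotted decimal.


00110100 = 52
01111100 = 124
00011100 = 28
11101111 = 239
IP: 52.124.28.239


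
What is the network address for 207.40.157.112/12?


IP:   11001111.00101000.10011101.01110000
Mask: 11111111.11110000.00000000.00000000
AND operation:
Net:  11001111.00100000.00000000.00000000
Network: 207.32.0.0/12


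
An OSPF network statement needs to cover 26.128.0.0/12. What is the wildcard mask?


Subnet mask: 255.240.0.0
Wildcard = 255.255.255.255 - subnet mask
255 - 255 = 0
255 - 240 = 15
255 - 0 = 255
255 - 0 = 255
Wildcard: 0.15.255.255
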